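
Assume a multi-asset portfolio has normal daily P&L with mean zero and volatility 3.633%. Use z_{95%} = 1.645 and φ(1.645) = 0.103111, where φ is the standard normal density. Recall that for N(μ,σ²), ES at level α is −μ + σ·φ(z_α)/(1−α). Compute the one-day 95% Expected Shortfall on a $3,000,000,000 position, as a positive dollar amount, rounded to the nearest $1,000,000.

$225,000,000

Tail multiplier: φ(z)/(1−α) = 0.103111 / 0.05 = 2.062.
ES = 3.633% × 2.062 = 7.491%.
On $3,000,000,000: 0.07491 × $3,000,000,000 = $224,730,000.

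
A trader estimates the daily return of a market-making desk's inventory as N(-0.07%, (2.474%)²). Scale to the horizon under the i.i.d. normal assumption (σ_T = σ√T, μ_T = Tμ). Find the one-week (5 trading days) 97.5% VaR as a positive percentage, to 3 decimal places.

At 97.5%, z = 1.960.
σ_{5d} = 2.474% × √5 = 5.532%; μ_{5d} = 5 × -0.07% = -0.350%.
VaR = −(-0.350%) + 1.960 × 5.532% = 11.193%.

11.193%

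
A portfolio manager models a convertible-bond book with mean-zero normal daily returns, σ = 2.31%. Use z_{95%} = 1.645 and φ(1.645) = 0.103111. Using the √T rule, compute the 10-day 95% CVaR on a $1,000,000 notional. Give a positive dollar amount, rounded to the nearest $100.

σ_{10d} = 2.31% × √10 = 7.305%.
ES multiplier = φ(z)/(1−α) = 0.103111/0.05 = 2.062.
ES = 7.305% × 2.062 = 15.063%; on $1,000,000: $150,630.

$150,600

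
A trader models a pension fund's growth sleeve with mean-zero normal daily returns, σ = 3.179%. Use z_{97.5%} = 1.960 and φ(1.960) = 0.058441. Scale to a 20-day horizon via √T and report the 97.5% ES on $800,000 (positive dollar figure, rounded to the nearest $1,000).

$266,000

σ_{20d} = 3.179% × √20 = 14.217%.
ES multiplier = φ(z)/(1−α) = 0.058441/0.025 = 2.338.
ES = 14.217% × 2.338 = 33.239%; on $800,000: $265,912.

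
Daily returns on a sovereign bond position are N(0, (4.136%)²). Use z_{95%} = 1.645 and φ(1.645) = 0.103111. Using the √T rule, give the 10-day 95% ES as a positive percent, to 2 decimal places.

σ_{10d} = 4.136% × √10 = 13.079%.
ES multiplier = φ(z)/(1−α) = 0.103111/0.05 = 2.062.
ES = 13.079% × 2.062 = 26.969%.

26.97%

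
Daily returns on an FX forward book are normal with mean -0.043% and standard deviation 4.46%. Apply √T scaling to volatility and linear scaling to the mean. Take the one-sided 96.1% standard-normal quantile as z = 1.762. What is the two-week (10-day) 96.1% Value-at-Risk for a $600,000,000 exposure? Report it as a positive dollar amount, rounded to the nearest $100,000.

$151,700,000

σ_{10d} = 4.46% × √10 = 14.104%; μ_{10d} = 10 × -0.043% = -0.430%.
VaR = −(-0.430%) + 1.762 × 14.104% = 25.281%.
On $600,000,000: 0.25281 × $600,000,000 = $151,686,000.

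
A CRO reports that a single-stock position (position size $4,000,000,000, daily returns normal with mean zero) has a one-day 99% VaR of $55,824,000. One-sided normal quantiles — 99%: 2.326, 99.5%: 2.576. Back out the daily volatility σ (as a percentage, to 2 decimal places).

0.60%

VaR as a fraction: $55,824,000 / $4,000,000,000 = 1.396%.
σ = VaR / z = 1.396% / 2.326 = 0.600%.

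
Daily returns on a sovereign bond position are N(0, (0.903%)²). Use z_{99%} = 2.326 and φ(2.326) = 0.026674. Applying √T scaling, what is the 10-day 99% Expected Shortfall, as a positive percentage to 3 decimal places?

7.617%

σ_{10d} = 0.903% × √10 = 2.856%.
ES multiplier = φ(z)/(1−α) = 0.026674/0.01 = 2.667.
ES = 2.856% × 2.667 = 7.617%.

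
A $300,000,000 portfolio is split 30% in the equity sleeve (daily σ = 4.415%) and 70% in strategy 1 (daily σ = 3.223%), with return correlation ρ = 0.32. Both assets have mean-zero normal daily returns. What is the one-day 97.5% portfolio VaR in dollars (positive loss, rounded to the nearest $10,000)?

$17,400,000

σ_p² = 0.3²·4.415² + 0.7²·3.223² + 2·0.32·0.3·0.7·4.415·3.223 = 8.7567 (%²).
σ_p = √8.7567 = 2.959%.
At 97.5%, z = 1.960.
VaR = 1.960 × 2.959% = 5.800%; on $300,000,000 that is $17,400,000.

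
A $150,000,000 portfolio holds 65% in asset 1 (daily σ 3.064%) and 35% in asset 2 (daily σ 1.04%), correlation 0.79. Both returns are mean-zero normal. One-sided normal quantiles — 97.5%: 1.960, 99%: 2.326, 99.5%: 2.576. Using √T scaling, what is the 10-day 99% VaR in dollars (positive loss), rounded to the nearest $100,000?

$25,300,000

σ_p = √(0.65²·3.064² + 0.35²·1.04² + 2·0.79·0.65·0.35·3.064·1.04) = 2.290%.
σ_{10d} = 2.290% × √10 = 7.242%.
VaR = 2.326 × 7.242% = 16.845%; on $150,000,000 that is $25,267,500.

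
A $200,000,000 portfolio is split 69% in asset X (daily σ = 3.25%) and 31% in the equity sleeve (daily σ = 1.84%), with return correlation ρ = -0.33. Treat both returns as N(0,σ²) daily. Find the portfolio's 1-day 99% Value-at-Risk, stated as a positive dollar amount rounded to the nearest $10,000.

$9,880,000

σ_p² = 0.69²·3.25² + 0.31²·1.84² + 2·-0.33·0.69·0.31·3.25·1.84 = 4.5099 (%²).
σ_p = √4.5099 = 2.124%.
At 99%, z = 2.326.
VaR = 2.326 × 2.124% = 4.940%; on $200,000,000 that is $9,880,000.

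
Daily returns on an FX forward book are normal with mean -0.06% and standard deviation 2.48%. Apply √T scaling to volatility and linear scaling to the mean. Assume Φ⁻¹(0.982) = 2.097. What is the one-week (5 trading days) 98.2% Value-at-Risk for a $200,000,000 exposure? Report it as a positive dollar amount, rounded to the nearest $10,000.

$23,860,000

σ_{5d} = 2.48% × √5 = 5.545%; μ_{5d} = 5 × -0.06% = -0.300%.
VaR = −(-0.300%) + 2.097 × 5.545% = 11.928%.
On $200,000,000: 0.11928 × $200,000,000 = $23,856,000.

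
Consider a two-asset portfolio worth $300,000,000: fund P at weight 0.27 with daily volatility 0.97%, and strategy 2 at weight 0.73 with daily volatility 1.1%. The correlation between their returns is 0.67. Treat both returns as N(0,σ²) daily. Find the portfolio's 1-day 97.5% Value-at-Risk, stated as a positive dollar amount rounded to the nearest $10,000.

$5,870,000

σ_p² = 0.27²·0.97² + 0.73²·1.1² + 2·0.67·0.27·0.73·0.97·1.1 = 0.9952 (%²).
σ_p = √0.9952 = 0.998%.
At 97.5%, z = 1.960.
VaR = 1.960 × 0.998% = 1.956%; on $300,000,000 that is $5,868,000.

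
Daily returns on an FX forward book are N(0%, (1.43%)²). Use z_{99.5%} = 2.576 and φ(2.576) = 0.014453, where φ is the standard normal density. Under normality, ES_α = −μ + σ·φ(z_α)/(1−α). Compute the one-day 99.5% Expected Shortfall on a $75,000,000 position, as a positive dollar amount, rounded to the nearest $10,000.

Tail multiplier: φ(z)/(1−α) = 0.014453 / 0.005 = 2.891.
ES = 1.43% × 2.891 = 4.134%.
On $75,000,000: 0.04134 × $75,000,000 = $3,100,500.

$3,100,000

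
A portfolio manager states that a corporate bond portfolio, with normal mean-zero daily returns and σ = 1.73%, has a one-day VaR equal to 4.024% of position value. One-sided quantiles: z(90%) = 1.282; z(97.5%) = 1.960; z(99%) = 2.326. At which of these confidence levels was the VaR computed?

Implied z = VaR/σ = 4.024 / 1.73 = 2.326.
This matches z(99%) = 2.326.

99%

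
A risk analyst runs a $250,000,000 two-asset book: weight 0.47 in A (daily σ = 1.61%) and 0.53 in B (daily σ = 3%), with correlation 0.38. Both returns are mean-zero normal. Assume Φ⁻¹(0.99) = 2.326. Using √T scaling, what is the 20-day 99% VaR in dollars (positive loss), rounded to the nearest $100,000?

$52,100,000

σ_p = √(0.47²·1.61² + 0.53²·3² + 2·0.38·0.47·0.53·1.61·3) = 2.004%.
σ_{20d} = 2.004% × √20 = 8.962%.
VaR = 2.326 × 8.962% = 20.846%; on $250,000,000 that is $52,115,000.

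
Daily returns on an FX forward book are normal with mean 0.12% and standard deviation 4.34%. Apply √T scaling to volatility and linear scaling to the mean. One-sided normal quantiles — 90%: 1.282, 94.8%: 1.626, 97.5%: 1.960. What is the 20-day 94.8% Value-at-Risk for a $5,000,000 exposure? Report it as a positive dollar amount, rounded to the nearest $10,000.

$1,460,000

σ_{20d} = 4.34% × √20 = 19.409%; μ_{20d} = 20 × 0.12% = 2.400%.
VaR = −(2.400%) + 1.626 × 19.409% = 29.159%.
On $5,000,000: 0.29159 × $5,000,000 = $1,457,950.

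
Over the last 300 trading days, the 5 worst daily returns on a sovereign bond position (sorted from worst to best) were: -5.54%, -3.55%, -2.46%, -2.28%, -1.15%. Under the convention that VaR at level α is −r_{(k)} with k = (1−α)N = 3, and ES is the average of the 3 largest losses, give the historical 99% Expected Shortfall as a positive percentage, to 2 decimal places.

3.85%

The 3 worst returns sum to -11.55%.
ES = −(-11.55%) / 3 = 3.85%.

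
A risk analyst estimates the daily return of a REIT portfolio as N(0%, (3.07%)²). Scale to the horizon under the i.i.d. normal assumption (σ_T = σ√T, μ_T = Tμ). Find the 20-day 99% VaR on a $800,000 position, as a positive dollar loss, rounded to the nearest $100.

$255,500

At 99%, z = 2.326.
σ_{20d} = 3.07% × √20 = 13.729%.
VaR = 2.326 × 13.729% = 31.934%.
On $800,000: 0.31934 × $800,000 = $255,472.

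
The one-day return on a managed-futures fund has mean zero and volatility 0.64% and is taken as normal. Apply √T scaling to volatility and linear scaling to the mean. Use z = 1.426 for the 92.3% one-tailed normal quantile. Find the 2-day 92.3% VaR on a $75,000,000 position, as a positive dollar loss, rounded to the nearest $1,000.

σ_{2d} = 0.64% × √2 = 0.905%.
VaR = 1.426 × 0.905% = 1.291%.
On $75,000,000: 0.01291 × $75,000,000 = $968,250.

$968,000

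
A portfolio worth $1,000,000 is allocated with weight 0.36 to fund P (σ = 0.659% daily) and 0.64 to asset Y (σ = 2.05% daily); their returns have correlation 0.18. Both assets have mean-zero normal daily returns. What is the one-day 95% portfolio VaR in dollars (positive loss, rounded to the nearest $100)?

$22,600

σ_p² = 0.36²·0.659² + 0.64²·2.05² + 2·0.18·0.36·0.64·0.659·2.05 = 1.8897 (%²).
σ_p = √1.8897 = 1.375%.
At 95%, z = 1.645.
VaR = 1.645 × 1.375% = 2.262%; on $1,000,000 that is $22,620.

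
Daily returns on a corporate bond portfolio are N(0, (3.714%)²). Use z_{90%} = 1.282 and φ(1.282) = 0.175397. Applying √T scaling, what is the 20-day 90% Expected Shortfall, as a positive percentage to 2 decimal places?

29.13%

σ_{20d} = 3.714% × √20 = 16.610%.
ES multiplier = φ(z)/(1−α) = 0.175397/0.1 = 1.754.
ES = 16.610% × 1.754 = 29.134%.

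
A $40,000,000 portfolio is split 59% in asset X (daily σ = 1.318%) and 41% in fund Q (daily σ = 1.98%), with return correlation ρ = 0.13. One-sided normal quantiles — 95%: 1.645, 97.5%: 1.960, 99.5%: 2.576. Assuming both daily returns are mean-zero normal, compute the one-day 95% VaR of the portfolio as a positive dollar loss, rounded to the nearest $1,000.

σ_p² = 0.59²·1.318² + 0.41²·1.98² + 2·0.13·0.59·0.41·1.318·1.98 = 1.4278 (%²).
σ_p = √1.4278 = 1.195%.
VaR = 1.645 × 1.195% = 1.966%; on $40,000,000 that is $786,400.

$786,000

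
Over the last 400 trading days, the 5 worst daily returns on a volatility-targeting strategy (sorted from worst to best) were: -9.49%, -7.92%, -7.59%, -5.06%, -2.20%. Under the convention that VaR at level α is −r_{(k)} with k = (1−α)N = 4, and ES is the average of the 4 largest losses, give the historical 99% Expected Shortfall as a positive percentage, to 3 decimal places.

The 4 worst returns sum to -30.06%.
ES = −(-30.06%) / 4 = 7.515%.

7.515%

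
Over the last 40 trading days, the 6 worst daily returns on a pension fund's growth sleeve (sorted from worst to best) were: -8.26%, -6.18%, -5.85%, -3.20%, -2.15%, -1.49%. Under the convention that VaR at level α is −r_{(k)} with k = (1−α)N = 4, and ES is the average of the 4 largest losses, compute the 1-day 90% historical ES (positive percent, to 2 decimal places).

The 4 worst returns sum to -23.49%.
ES = −(-23.49%) / 4 = 5.8725% ≈ 5.87%.

5.87%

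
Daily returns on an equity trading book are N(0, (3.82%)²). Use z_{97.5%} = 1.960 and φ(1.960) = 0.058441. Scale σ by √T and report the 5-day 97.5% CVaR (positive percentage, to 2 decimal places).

19.97%

σ_{5d} = 3.82% × √5 = 8.542%.
ES multiplier = φ(z)/(1−α) = 0.058441/0.025 = 2.338.
ES = 8.542% × 2.338 = 19.971%.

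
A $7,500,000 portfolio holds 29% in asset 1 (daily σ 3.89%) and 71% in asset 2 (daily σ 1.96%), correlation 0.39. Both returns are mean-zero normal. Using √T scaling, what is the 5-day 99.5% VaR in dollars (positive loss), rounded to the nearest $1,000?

$910,000

σ_p = √(0.29²·3.89² + 0.71²·1.96² + 2·0.39·0.29·0.71·3.89·1.96) = 2.106%.
σ_{5d} = 2.106% × √5 = 4.709%.
z(99.5%) = 2.576.
VaR = 2.576 × 4.709% = 12.130%; on $7,500,000 that is $909,750.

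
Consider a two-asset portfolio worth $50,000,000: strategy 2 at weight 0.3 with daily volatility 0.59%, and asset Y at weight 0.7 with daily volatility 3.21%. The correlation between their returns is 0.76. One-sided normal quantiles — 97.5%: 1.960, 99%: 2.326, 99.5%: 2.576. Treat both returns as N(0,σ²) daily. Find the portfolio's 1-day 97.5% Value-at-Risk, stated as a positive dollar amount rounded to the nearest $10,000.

$2,340,000

σ_p² = 0.3²·0.59² + 0.7²·3.21² + 2·0.76·0.3·0.7·0.59·3.21 = 5.6849 (%²).
σ_p = √5.6849 = 2.384%.
VaR = 1.960 × 2.384% = 4.673%; on $50,000,000 that is $2,336,500.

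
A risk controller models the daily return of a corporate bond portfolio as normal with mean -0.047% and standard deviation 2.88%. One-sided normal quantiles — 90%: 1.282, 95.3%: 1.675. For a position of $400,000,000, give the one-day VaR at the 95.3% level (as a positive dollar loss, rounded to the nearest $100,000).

$19,500,000

VaR = −μ + z·σ = −(-0.047%) + 1.675 × 2.88% = 4.871%.
On $400,000,000: 0.04871 × $400,000,000 = $19,484,000.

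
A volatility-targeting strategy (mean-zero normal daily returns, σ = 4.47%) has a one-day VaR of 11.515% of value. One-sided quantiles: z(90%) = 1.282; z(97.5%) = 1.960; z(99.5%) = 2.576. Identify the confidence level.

99.5%

Implied z = VaR/σ = 11.515 / 4.47 = 2.576.
This matches z(99.5%) = 2.576.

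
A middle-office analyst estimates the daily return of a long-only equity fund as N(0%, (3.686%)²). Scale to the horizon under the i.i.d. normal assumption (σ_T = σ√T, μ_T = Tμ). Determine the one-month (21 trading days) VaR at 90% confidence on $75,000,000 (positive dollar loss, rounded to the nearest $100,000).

$16,200,000

At 90%, z = 1.282.
σ_{21d} = 3.686% × √21 = 16.891%.
VaR = 1.282 × 16.891% = 21.654%.
On $75,000,000: 0.21654 × $75,000,000 = $16,240,500.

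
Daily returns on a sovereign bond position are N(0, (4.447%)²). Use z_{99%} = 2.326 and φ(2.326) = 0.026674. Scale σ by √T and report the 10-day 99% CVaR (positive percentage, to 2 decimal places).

37.51%

σ_{10d} = 4.447% × √10 = 14.063%.
ES multiplier = φ(z)/(1−α) = 0.026674/0.01 = 2.667.
ES = 14.063% × 2.667 = 37.506%.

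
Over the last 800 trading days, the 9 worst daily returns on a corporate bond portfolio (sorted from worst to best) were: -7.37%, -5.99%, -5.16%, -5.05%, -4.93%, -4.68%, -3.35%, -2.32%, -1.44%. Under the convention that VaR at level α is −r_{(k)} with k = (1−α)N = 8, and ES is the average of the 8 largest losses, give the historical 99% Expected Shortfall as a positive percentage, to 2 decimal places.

4.86%

The 8 worst returns sum to -38.85%.
ES = −(-38.85%) / 8 = 4.85625% ≈ 4.86%.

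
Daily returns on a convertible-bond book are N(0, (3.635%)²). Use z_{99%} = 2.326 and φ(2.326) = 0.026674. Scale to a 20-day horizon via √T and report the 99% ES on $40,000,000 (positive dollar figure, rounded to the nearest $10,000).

$17,340,000

σ_{20d} = 3.635% × √20 = 16.256%.
ES multiplier = φ(z)/(1−α) = 0.026674/0.01 = 2.667.
ES = 16.256% × 2.667 = 43.355%; on $40,000,000: $17,342,000.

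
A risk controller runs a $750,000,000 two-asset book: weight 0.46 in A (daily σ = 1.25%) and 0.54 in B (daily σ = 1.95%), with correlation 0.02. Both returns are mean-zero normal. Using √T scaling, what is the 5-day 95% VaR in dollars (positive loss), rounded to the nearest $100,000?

σ_p = √(0.46²·1.25² + 0.54²·1.95² + 2·0.02·0.46·0.54·1.25·1.95) = 1.210%.
σ_{5d} = 1.210% × √5 = 2.706%.
z(95%) = 1.645.
VaR = 1.645 × 2.706% = 4.451%; on $750,000,000 that is $33,382,500.

$33,400,000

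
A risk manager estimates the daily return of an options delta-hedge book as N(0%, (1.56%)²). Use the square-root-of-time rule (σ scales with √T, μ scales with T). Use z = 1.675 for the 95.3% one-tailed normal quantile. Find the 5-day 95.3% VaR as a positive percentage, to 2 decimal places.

5.84%

σ_{5d} = 1.56% × √5 = 3.488%.
VaR = 1.675 × 3.488% = 5.842%.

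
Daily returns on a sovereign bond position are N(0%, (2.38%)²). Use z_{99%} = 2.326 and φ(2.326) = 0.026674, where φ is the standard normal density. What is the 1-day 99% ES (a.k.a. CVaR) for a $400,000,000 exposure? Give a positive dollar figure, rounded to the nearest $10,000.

$25,390,000

Tail multiplier: φ(z)/(1−α) = 0.026674 / 0.01 = 2.667.
ES = 2.38% × 2.667 = 6.347%.
On $400,000,000: 0.06347 × $400,000,000 = $25,388,000.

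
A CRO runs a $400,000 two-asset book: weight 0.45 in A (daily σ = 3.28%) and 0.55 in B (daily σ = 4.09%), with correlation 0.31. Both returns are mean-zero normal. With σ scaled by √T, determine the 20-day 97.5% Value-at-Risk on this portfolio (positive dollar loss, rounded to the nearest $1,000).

$107,000

σ_p = √(0.45²·3.28² + 0.55²·4.09² + 2·0.31·0.45·0.55·3.28·4.09) = 3.049%.
σ_{20d} = 3.049% × √20 = 13.636%.
z(97.5%) = 1.960.
VaR = 1.960 × 13.636% = 26.727%; on $400,000 that is $106,908.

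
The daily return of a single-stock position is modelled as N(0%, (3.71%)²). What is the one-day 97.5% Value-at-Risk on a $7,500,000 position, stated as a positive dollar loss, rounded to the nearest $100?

At 97.5% one-sided, z = 1.960.
VaR = z·σ = 1.960 × 3.71% = 7.272%.
On $7,500,000: 0.07272 × $7,500,000 = $545,400.

$545,400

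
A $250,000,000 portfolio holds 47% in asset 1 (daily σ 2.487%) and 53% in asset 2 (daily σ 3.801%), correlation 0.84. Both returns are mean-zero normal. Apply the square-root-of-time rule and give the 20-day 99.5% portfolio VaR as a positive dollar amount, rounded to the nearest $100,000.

$88,200,000

σ_p = √(0.47²·2.487² + 0.53²·3.801² + 2·0.84·0.47·0.53·2.487·3.801) = 3.063%.
σ_{20d} = 3.063% × √20 = 13.698%.
z(99.5%) = 2.576.
VaR = 2.576 × 13.698% = 35.286%; on $250,000,000 that is $88,215,000.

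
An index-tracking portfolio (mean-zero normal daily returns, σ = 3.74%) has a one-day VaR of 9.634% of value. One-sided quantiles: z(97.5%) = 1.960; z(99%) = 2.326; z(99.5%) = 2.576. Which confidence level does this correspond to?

Implied z = VaR/σ = 9.634 / 3.74 = 2.576.
This matches z(99.5%) = 2.576.

99.5%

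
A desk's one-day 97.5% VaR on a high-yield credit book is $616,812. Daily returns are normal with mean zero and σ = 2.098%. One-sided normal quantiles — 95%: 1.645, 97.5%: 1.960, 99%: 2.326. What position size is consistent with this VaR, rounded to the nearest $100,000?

$15,000,000

VaR as a fraction of value: z·σ = 1.960 × 2.098% = 4.11208%.
Position = $616,812 / 0.0411208 = $15,000,000.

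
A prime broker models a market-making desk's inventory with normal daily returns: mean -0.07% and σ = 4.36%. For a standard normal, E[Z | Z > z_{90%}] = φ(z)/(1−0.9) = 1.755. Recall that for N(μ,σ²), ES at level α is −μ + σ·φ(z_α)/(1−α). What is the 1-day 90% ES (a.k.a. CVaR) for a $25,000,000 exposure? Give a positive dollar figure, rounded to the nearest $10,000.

$1,930,000

ES = −(-0.07%) + 4.36% × 1.755 = 7.722%.
On $25,000,000: 0.07722 × $25,000,000 = $1,930,500.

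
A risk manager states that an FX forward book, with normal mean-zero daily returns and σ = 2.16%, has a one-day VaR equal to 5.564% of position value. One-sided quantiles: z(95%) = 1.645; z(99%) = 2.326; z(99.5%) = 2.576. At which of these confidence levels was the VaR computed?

99.5%

Implied z = VaR/σ = 5.564 / 2.16 = 2.576.
This matches z(99.5%) = 2.576.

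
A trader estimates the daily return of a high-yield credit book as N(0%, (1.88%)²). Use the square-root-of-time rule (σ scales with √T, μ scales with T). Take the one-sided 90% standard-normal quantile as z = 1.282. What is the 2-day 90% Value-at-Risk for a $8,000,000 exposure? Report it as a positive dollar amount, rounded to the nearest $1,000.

$273,000

σ_{2d} = 1.88% × √2 = 2.659%.
VaR = 1.282 × 2.659% = 3.409%.
On $8,000,000: 0.03409 × $8,000,000 = $272,720.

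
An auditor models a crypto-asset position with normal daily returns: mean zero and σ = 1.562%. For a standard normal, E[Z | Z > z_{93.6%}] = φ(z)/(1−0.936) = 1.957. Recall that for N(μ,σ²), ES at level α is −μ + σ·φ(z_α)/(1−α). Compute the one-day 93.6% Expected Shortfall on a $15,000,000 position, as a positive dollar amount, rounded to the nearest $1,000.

ES = 1.562% × 1.957 = 3.057%.
On $15,000,000: 0.03057 × $15,000,000 = $458,550.

$459,000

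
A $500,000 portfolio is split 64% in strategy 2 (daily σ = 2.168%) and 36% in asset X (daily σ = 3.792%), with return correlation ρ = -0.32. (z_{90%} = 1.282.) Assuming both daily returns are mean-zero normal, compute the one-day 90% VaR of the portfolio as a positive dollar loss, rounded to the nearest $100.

σ_p² = 0.64²·2.168² + 0.36²·3.792² + 2·-0.32·0.64·0.36·2.168·3.792 = 2.5765 (%²).
σ_p = √2.5765 = 1.605%.
VaR = 1.282 × 1.605% = 2.058%; on $500,000 that is $10,290.

$10,300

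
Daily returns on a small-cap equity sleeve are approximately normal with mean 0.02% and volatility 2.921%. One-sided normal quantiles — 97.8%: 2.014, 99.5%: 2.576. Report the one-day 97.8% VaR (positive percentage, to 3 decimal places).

5.863%

VaR = −μ + z·σ = −(0.02%) + 2.014 × 2.921% = 5.863%.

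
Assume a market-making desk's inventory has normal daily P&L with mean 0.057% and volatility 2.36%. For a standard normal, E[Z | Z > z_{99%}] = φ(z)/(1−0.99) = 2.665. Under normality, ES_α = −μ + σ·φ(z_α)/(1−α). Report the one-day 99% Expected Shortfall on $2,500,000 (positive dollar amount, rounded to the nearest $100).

ES = −(0.057%) + 2.36% × 2.665 = 6.232%.
On $2,500,000: 0.06232 × $2,500,000 = $155,800.

$155,800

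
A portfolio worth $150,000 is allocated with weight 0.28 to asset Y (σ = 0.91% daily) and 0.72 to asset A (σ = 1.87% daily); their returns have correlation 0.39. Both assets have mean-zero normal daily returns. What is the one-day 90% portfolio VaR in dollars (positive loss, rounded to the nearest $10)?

$2,820

σ_p² = 0.28²·0.91² + 0.72²·1.87² + 2·0.39·0.28·0.72·0.91·1.87 = 2.1453 (%²).
σ_p = √2.1453 = 1.465%.
At 90%, z = 1.282.
VaR = 1.282 × 1.465% = 1.878%; on $150,000 that is $2,817.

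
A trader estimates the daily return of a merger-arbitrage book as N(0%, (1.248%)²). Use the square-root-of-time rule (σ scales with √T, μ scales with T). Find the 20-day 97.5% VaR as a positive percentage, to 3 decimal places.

At 97.5%, z = 1.960.
σ_{20d} = 1.248% × √20 = 5.581%.
VaR = 1.960 × 5.581% = 10.939%.

10.939%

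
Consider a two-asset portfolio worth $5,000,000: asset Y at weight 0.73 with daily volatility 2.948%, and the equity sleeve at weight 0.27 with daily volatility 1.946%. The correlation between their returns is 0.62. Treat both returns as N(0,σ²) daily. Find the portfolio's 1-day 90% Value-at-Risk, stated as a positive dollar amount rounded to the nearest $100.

σ_p² = 0.73²·2.948² + 0.27²·1.946² + 2·0.62·0.73·0.27·2.948·1.946 = 6.3094 (%²).
σ_p = √6.3094 = 2.512%.
At 90%, z = 1.282.
VaR = 1.282 × 2.512% = 3.220%; on $5,000,000 that is $161,000.

$161,000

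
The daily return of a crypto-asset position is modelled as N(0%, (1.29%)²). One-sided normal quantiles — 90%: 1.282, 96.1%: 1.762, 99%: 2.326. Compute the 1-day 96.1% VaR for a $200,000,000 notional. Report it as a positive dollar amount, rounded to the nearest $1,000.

$4,546,000

VaR = z·σ = 1.762 × 1.29% = 2.273%.
On $200,000,000: 0.02273 × $200,000,000 = $4,546,000.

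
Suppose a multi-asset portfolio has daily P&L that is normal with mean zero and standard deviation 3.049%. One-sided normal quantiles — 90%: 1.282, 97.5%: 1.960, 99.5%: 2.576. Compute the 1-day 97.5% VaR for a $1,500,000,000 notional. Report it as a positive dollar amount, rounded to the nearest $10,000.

$89,640,000

VaR = z·σ = 1.960 × 3.049% = 5.976%.
On $1,500,000,000: 0.05976 × $1,500,000,000 = $89,640,000.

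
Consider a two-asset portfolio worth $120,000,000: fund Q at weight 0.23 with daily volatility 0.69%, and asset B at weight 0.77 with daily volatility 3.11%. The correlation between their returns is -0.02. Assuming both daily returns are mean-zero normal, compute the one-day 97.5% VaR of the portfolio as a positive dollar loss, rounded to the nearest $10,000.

σ_p² = 0.23²·0.69² + 0.77²·3.11² + 2·-0.02·0.23·0.77·0.69·3.11 = 5.7446 (%²).
σ_p = √5.7446 = 2.397%.
At 97.5%, z = 1.960.
VaR = 1.960 × 2.397% = 4.698%; on $120,000,000 that is $5,637,600.

$5,640,000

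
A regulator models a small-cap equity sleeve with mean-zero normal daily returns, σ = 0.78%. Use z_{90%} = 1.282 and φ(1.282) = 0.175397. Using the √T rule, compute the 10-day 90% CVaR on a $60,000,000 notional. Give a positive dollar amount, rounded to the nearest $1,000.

σ_{10d} = 0.78% × √10 = 2.467%.
ES multiplier = φ(z)/(1−α) = 0.175397/0.1 = 1.754.
ES = 2.467% × 1.754 = 4.327%; on $60,000,000: $2,596,200.

$2,596,000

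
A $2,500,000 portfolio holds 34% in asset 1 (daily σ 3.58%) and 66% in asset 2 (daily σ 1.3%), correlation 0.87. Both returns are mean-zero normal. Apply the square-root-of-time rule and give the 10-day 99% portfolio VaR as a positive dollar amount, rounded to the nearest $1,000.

$369,000

σ_p = √(0.34²·3.58² + 0.66²·1.3² + 2·0.87·0.34·0.66·3.58·1.3) = 2.009%.
σ_{10d} = 2.009% × √10 = 6.353%.
z(99%) = 2.326.
VaR = 2.326 × 6.353% = 14.777%; on $2,500,000 that is $369,425.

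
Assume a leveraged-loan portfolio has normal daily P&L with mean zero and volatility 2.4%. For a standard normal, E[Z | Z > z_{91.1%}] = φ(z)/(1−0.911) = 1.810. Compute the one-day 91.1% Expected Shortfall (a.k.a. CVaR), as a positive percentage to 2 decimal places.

4.34%

ES = 2.4% × 1.810 = 4.344%.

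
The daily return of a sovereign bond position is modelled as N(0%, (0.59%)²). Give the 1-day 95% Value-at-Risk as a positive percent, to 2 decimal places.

At 95% one-sided, z = 1.645.
VaR = z·σ = 1.645 × 0.59% = 0.971%.

0.97%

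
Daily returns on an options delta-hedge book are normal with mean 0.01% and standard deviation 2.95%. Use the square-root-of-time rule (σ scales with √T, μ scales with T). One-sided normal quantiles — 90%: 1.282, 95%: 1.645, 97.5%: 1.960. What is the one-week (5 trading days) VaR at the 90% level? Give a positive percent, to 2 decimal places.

σ_{5d} = 2.95% × √5 = 6.596%; μ_{5d} = 5 × 0.01% = 0.050%.
VaR = −(0.050%) + 1.282 × 6.596% = 8.406%.

8.41%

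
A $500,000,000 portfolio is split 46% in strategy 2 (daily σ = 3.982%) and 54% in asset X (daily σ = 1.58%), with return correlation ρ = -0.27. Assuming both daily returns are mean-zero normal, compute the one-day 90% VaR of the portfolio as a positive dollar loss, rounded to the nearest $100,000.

$11,500,000

σ_p² = 0.46²·3.982² + 0.54²·1.58² + 2·-0.27·0.46·0.54·3.982·1.58 = 3.2392 (%²).
σ_p = √3.2392 = 1.800%.
At 90%, z = 1.282.
VaR = 1.282 × 1.800% = 2.308%; on $500,000,000 that is $11,540,000.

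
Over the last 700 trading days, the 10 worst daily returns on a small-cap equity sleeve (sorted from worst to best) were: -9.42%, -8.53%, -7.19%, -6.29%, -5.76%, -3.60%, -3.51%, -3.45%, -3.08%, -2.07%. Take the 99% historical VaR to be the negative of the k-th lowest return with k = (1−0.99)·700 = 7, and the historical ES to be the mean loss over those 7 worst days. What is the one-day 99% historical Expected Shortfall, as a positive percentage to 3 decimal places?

6.329%

The 7 worst returns sum to -44.30%.
ES = −(-44.30%) / 7 = 6.3285…% ≈ 6.329%.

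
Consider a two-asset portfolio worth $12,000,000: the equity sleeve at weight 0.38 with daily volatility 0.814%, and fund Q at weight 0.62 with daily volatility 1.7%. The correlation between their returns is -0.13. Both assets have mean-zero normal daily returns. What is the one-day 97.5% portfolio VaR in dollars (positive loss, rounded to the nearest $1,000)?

σ_p² = 0.38²·0.814² + 0.62²·1.7² + 2·-0.13·0.38·0.62·0.814·1.7 = 1.1218 (%²).
σ_p = √1.1218 = 1.059%.
At 97.5%, z = 1.960.
VaR = 1.960 × 1.059% = 2.076%; on $12,000,000 that is $249,120.

$249,000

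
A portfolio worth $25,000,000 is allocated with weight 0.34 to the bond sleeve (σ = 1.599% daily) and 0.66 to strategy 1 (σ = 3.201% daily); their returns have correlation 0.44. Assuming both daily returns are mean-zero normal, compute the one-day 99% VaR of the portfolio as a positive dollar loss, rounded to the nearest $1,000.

$1,397,000

σ_p² = 0.34²·1.599² + 0.66²·3.201² + 2·0.44·0.34·0.66·1.599·3.201 = 5.7696 (%²).
σ_p = √5.7696 = 2.402%.
At 99%, z = 2.326.
VaR = 2.326 × 2.402% = 5.587%; on $25,000,000 that is $1,396,750.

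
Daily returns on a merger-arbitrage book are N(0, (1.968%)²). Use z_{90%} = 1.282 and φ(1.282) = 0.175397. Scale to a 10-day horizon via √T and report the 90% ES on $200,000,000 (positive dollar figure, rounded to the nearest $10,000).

σ_{10d} = 1.968% × √10 = 6.223%.
ES multiplier = φ(z)/(1−α) = 0.175397/0.1 = 1.754.
ES = 6.223% × 1.754 = 10.915%; on $200,000,000: $21,830,000.

$21,830,000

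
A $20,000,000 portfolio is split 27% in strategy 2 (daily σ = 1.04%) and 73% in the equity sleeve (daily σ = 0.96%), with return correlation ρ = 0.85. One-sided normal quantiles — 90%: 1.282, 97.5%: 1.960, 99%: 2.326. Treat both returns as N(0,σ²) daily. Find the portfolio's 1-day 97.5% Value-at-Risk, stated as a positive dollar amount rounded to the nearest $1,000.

$373,000

σ_p² = 0.27²·1.04² + 0.73²·0.96² + 2·0.85·0.27·0.73·1.04·0.96 = 0.9045 (%²).
σ_p = √0.9045 = 0.951%.
VaR = 1.960 × 0.951% = 1.864%; on $20,000,000 that is $372,800.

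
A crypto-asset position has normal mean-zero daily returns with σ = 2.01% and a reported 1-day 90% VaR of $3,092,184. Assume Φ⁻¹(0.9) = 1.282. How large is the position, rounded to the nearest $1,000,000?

VaR as a fraction of value: z·σ = 1.282 × 2.01% = 2.57682%.
Position = $3,092,184 / 0.0257682 = $120,000,000.

$120,000,000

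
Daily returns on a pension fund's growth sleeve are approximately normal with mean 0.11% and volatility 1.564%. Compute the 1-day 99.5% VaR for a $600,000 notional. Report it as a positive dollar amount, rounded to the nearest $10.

At 99.5% one-sided, z = 2.576.
VaR = −μ + z·σ = −(0.11%) + 2.576 × 1.564% = 3.919%.
On $600,000: 0.03919 × $600,000 = $23,514.

$23,510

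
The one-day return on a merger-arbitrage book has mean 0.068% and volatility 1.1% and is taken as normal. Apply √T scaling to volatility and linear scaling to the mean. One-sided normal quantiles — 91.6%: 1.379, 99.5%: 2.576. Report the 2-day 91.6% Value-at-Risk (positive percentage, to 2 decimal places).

σ_{2d} = 1.1% × √2 = 1.556%; μ_{2d} = 2 × 0.068% = 0.136%.
VaR = −(0.136%) + 1.379 × 1.556% = 2.010%.

2.01%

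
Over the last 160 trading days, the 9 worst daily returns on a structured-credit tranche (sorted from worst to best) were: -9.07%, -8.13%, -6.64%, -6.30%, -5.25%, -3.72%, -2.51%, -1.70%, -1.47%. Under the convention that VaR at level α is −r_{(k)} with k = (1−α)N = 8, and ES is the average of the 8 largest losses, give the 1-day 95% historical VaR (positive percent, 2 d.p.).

k = 8; the 8th lowest return is -1.70%, so VaR = 1.70%.

1.70%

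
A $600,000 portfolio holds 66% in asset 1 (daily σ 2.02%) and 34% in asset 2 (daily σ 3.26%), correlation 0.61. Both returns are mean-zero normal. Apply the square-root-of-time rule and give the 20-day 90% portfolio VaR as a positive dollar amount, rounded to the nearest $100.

σ_p = √(0.66²·2.02² + 0.34²·3.26² + 2·0.61·0.66·0.34·2.02·3.26) = 2.193%.
σ_{20d} = 2.193% × √20 = 9.807%.
z(90%) = 1.282.
VaR = 1.282 × 9.807% = 12.573%; on $600,000 that is $75,438.

$75,400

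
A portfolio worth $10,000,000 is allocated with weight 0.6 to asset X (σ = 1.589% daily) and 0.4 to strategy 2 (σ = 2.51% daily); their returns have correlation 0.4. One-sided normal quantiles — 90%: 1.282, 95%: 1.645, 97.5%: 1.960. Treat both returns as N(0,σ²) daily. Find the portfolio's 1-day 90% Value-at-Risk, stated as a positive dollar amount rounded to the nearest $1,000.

$210,000

σ_p² = 0.6²·1.589² + 0.4²·2.51² + 2·0.4·0.6·0.4·1.589·2.51 = 2.6828 (%²).
σ_p = √2.6828 = 1.638%.
VaR = 1.282 × 1.638% = 2.100%; on $10,000,000 that is $210,000.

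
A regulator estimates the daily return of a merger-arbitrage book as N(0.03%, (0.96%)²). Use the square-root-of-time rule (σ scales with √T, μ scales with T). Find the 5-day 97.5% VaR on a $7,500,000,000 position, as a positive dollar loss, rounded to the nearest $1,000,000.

$304,000,000

At 97.5%, z = 1.960.
σ_{5d} = 0.96% × √5 = 2.147%; μ_{5d} = 5 × 0.03% = 0.150%.
VaR = −(0.150%) + 1.960 × 2.147% = 4.058%.
On $7,500,000,000: 0.04058 × $7,500,000,000 = $304,350,000.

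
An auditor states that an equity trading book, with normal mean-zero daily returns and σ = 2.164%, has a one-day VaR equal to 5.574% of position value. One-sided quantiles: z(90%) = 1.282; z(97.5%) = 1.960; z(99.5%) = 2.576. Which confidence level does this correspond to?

Implied z = VaR/σ = 5.574 / 2.164 = 2.576.
This matches z(99.5%) = 2.576.

99.5%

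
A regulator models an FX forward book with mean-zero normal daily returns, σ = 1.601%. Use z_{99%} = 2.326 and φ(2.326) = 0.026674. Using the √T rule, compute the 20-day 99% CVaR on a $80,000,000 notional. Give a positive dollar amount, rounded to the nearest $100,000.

$15,300,000

σ_{20d} = 1.601% × √20 = 7.160%.
ES multiplier = φ(z)/(1−α) = 0.026674/0.01 = 2.667.
ES = 7.160% × 2.667 = 19.096%; on $80,000,000: $15,276,800.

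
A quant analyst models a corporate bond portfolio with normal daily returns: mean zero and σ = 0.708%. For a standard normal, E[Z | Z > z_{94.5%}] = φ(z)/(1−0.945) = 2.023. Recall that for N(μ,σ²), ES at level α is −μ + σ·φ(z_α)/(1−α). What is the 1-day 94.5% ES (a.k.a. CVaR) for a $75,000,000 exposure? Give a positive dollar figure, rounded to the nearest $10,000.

ES = 0.708% × 2.023 = 1.432%.
On $75,000,000: 0.01432 × $75,000,000 = $1,074,000.

$1,070,000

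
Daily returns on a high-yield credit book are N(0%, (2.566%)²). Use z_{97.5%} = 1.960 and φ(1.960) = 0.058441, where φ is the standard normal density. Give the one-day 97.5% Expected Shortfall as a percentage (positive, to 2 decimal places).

6.00%

Tail multiplier: φ(z)/(1−α) = 0.058441 / 0.025 = 2.338.
ES = 2.566% × 2.338 = 5.999%.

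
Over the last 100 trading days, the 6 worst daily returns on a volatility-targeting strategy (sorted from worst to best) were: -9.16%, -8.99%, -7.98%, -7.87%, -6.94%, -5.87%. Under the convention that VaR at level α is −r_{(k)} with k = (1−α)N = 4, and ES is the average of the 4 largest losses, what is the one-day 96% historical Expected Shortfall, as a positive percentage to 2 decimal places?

The 4 worst returns sum to -34.00%.
ES = −(-34.00%) / 4 = 8.5% ≈ 8.50%.

8.50%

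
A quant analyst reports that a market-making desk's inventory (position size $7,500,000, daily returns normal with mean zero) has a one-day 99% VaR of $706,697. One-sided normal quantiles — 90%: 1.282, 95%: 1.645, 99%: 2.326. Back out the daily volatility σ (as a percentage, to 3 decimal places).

VaR as a fraction: $706,697 / $7,500,000 = 9.423%.
σ = VaR / z = 9.423% / 2.326 = 4.051%.

4.051%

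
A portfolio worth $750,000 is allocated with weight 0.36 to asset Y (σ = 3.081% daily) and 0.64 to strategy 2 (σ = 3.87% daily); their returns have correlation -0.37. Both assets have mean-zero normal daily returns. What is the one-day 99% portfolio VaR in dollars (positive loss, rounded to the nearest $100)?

σ_p² = 0.36²·3.081² + 0.64²·3.87² + 2·-0.37·0.36·0.64·3.081·3.87 = 5.3319 (%²).
σ_p = √5.3319 = 2.309%.
At 99%, z = 2.326.
VaR = 2.326 × 2.309% = 5.371%; on $750,000 that is $40,283.

$40,300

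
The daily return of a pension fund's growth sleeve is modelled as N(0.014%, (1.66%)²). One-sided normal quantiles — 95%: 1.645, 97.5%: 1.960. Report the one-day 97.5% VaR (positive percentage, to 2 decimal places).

VaR = −μ + z·σ = −(0.014%) + 1.960 × 1.66% = 3.240%.

3.24%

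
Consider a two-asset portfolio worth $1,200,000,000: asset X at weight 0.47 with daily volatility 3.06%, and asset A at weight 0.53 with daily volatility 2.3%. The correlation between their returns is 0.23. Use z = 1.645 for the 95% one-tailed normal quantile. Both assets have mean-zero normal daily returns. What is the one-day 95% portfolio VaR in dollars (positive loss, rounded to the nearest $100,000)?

σ_p² = 0.47²·3.06² + 0.53²·2.3² + 2·0.23·0.47·0.53·3.06·2.3 = 4.3608 (%²).
σ_p = √4.3608 = 2.088%.
VaR = 1.645 × 2.088% = 3.435%; on $1,200,000,000 that is $41,220,000.

$41,200,000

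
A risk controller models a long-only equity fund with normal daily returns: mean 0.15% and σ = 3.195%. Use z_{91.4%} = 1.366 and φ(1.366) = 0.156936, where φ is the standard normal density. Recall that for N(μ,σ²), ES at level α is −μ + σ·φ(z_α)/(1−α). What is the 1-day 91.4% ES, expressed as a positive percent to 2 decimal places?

Tail multiplier: φ(z)/(1−α) = 0.156936 / 0.086 = 1.825.
ES = −(0.15%) + 3.195% × 1.825 = 5.681%.

5.68%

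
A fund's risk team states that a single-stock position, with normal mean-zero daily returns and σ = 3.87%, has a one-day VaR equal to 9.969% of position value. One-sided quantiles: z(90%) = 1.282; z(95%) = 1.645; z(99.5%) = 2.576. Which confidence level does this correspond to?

Implied z = VaR/σ = 9.969 / 3.87 = 2.576.
This matches z(99.5%) = 2.576.

99.5%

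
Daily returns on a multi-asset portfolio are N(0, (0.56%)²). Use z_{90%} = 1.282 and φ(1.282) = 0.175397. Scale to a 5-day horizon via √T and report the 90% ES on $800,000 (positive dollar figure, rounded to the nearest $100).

$17,600

σ_{5d} = 0.56% × √5 = 1.252%.
ES multiplier = φ(z)/(1−α) = 0.175397/0.1 = 1.754.
ES = 1.252% × 1.754 = 2.196%; on $800,000: $17,568.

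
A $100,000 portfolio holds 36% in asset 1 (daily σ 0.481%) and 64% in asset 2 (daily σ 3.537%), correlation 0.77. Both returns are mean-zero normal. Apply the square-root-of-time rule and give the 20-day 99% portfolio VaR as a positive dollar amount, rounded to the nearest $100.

σ_p = √(0.36²·0.481² + 0.64²·3.537² + 2·0.77·0.36·0.64·0.481·3.537) = 2.400%.
σ_{20d} = 2.400% × √20 = 10.733%.
z(99%) = 2.326.
VaR = 2.326 × 10.733% = 24.965%; on $100,000 that is $24,965.

$25,000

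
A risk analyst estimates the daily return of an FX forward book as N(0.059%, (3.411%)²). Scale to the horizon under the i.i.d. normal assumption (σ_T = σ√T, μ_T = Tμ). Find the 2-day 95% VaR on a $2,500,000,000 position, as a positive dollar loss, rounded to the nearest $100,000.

$195,400,000

At 95%, z = 1.645.
σ_{2d} = 3.411% × √2 = 4.824%; μ_{2d} = 2 × 0.059% = 0.118%.
VaR = −(0.118%) + 1.645 × 4.824% = 7.817%.
On $2,500,000,000: 0.07817 × $2,500,000,000 = $195,425,000.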